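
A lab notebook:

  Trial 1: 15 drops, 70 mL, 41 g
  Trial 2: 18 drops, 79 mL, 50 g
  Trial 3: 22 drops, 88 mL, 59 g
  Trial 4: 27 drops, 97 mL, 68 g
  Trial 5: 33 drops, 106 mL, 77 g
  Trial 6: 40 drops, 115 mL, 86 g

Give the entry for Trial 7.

48 drops, 124 mL, 95 g

Drops goes 15, 18, 22, 27, 33, 40 → 48 (differences are 3, 4, 5, … (increasing by 1 each time)).
ML: +9 each step, so 70, 79, 88, 97, 106, 115 → 124.
G — +9 each step: 41, 50, 59, 68, 77, 86 → 95.
Putting it together: 48 drops, 124 mL, 95 g.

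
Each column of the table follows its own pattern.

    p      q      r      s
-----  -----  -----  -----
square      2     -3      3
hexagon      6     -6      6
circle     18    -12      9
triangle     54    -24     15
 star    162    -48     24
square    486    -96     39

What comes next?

hexagon  1458  -192  63

Column p: square, hexagon, circle, triangle, star, square → hexagon (repeats square → hexagon → circle → triangle → star).
Column q — ×3 each step: 2, 6, 18, 54, 162, 486 → 1458.
Column r — ×2 each step: -3, -6, -12, -24, -48, -96 → -192.
Column s goes 3, 6, 9, 15, 24, 39 → 63 (each term is the sum of the two before it).
So the next line is hexagon  1458  -192  63.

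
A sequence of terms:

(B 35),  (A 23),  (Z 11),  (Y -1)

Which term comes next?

Letter: B, A, Z, Y → X (letters move back 1 place in the alphabet, wrapping A→Z).
Second coordinate — −12 each step: 35, 23, 11, -1 → -13.
Combining the parts gives (X -13).

(X -13)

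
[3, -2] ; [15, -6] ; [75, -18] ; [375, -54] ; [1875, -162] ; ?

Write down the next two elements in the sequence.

For the first entry, ×5 each step: 3, 15, 75, 375, 1875 → 9375 → 46875.
Second entry: -2, -6, -18, -54, -162 → -486 → -1458 (×3 each step).
Putting the parts together: [9375, -486] and then [46875, -1458].

[9375, -486], [46875, -1458]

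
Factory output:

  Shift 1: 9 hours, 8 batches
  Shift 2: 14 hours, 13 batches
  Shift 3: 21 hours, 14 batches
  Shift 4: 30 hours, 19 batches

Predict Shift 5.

For the hours, differences are 5, 7, 9, … (increasing by 2 each time): 9, 14, 21, 30 → 41.
Batches: alternating steps +5, +1, +5, +1, …, so 8, 13, 14, 19 → 20.
So the next row is 41 hours, 20 batches.

41 hours, 20 batches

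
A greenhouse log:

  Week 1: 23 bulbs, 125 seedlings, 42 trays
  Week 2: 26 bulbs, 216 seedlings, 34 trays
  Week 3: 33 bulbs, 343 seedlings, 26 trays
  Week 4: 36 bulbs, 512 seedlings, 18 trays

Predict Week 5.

Bulbs: 23, 26, 33, 36 → 43 (alternating steps +3, +7, +3, +7, …).
Seedlings — perfect cubes: 5³, 6³, 7³, …: 125, 216, 343, 512 → 729.
Trays goes 42, 34, 26, 18 → 10 (−8 each step).
Combining the parts gives 43 bulbs, 729 seedlings, 10 trays.

43 bulbs, 729 seedlings, 10 trays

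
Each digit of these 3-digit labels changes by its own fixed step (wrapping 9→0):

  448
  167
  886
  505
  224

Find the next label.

943

First digit: −3 each step, mod 10, so 4, 1, 8, 5, 2 → 9.
Second digit: +2 each step, mod 10, so 4, 6, 8, 0, 2 → 4.
Third digit — −1 each step, mod 10: 8, 7, 6, 5, 4 → 3.
Putting it together: 943.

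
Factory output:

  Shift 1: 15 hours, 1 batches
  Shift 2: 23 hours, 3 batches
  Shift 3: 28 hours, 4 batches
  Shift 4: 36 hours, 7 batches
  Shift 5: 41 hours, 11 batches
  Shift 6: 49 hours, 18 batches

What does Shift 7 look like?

Hours: alternating steps +8, +5, +8, +5, …, so 15, 23, 28, 36, 41, 49 → 54.
Batches — each term is the sum of the two before it: 1, 3, 4, 7, 11, 18 → 29.
Combining the parts gives 54 hours, 29 batches.

54 hours, 29 batches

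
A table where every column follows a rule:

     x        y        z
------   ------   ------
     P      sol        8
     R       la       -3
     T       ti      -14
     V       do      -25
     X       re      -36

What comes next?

Column x — letters move forward 2 places in the alphabet: P, R, T, V, X → Z.
For the column y, runs through the solfège scale do→ti: sol, la, ti, do, re → mi.
Column z: 8, -3, -14, -25, -36 → -47 (−11 each step).
So the next line is Z  mi  -47.

Z  mi  -47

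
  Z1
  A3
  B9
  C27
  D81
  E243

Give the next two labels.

Letter: letters move forward 1 place in the alphabet, wrapping Z→A, so Z, A, B, C, D, E → F → G.
Second component — ×3 each step: 1, 3, 9, 27, 81, 243 → 729 → 2187.
Putting the parts together: F729 and then G2187.

F729, G2187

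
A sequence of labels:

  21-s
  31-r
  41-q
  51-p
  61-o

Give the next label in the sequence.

71-n

First component goes 21, 31, 41, 51, 61 → 71 (+10 each step).
Letter: letters move back 1 place in the alphabet; s, r, q, p, o → n.
So the next label is 71-n.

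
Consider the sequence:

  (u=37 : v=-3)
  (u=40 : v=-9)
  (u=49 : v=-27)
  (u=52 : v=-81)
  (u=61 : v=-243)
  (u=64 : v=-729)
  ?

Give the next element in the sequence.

(u=73 : v=-2187)

U: alternating steps +3, +9, +3, +9, …, so 37, 40, 49, 52, 61, 64 → 73.
V goes -3, -9, -27, -81, -243, -729 → -2187 (×3 each step).
Combining the parts gives (u=73 : v=-2187).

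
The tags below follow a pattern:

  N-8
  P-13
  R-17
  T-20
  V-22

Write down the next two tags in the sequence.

X-23 then Z-23

Letter goes N, P, R, T, V → X → Z (letters move forward 2 places in the alphabet).
Second component — differences are 5, 4, 3, … (decreasing by 1 each time): 8, 13, 17, 20, 22 → 23 → 23.
So the next two tags are X-23 and Z-23.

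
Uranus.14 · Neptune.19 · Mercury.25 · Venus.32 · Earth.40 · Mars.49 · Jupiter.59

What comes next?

For the planet, runs through the planets Mercury→Neptune: Uranus, Neptune, Mercury, Venus, Earth, Mars, Jupiter → Saturn.
Second component: differences are 5, 6, 7, … (increasing by 1 each time); 14, 19, 25, 32, 40, 49, 59 → 70.
So the next label is Saturn.70.

Saturn.70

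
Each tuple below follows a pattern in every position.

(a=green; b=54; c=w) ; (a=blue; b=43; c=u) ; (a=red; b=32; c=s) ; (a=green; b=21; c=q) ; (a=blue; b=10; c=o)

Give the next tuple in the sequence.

(a=red; b=-1; c=m)

For the a, repeats green → blue → red: green, blue, red, green, blue → red.
B goes 54, 43, 32, 21, 10 → -1 (−11 each step).
For the c, letters move back 2 places in the alphabet: w, u, s, q, o → m.
So the next tuple is (a=red; b=-1; c=m).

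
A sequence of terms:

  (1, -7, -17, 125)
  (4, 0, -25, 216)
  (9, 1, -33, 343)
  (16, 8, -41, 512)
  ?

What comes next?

(25, 9, -49, 729)

For the first slot, perfect squares: 1², 2², 3², …: 1, 4, 9, 16 → 25.
Second slot — alternating steps +7, +1, +7, +1, …: -7, 0, 1, 8 → 9.
Third slot goes -17, -25, -33, -41 → -49 (−8 each step).
Fourth slot: 125, 216, 343, 512 → 729 (perfect cubes: 5³, 6³, 7³, …).
Combining the parts gives (25, 9, -49, 729).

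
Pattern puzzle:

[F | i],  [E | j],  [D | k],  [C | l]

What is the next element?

[B | m]

First letter goes F, E, D, C → B (letters move back 1 place in the alphabet).
Second letter — letters move forward 1 place in the alphabet: i, j, k, l → m.
Putting it together: [B | m].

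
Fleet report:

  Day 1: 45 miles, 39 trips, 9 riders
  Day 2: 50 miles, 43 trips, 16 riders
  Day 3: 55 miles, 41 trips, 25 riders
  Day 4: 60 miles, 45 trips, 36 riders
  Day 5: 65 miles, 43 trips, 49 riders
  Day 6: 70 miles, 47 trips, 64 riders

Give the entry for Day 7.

75 miles, 45 trips, 81 riders

Miles — +5 each step: 45, 50, 55, 60, 65, 70 → 75.
Trips: alternating steps +4, −2, +4, −2, …, so 39, 43, 41, 45, 43, 47 → 45.
For the riders, perfect squares: 3², 4², 5², …: 9, 16, 25, 36, 49, 64 → 81.
Putting it together: 75 miles, 45 trips, 81 riders.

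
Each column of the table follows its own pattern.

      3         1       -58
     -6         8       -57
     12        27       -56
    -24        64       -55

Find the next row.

48  125  -54

First component — ×(-2) each step: 3, -6, 12, -24 → 48.
Second component: perfect cubes: 1³, 2³, 3³, …; 1, 8, 27, 64 → 125.
For the third component, +1 each step: -58, -57, -56, -55 → -54.
Putting it together: 48  125  -54.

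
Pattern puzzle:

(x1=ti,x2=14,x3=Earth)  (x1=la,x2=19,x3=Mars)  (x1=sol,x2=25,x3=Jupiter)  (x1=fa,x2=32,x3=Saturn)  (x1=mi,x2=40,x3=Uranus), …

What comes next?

(x1=re,x2=49,x3=Neptune)

X1 — runs backward through the solfège scale do→ti: ti, la, sol, fa, mi → re.
X2: differences are 5, 6, 7, … (increasing by 1 each time); 14, 19, 25, 32, 40 → 49.
X3: runs through the planets Mercury→Neptune, so Earth, Mars, Jupiter, Saturn, Uranus → Neptune.
Combining the parts gives (x1=re,x2=49,x3=Neptune).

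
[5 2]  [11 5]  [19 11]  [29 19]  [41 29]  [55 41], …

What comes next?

First value — differences are 6, 8, 10, … (increasing by 2 each time): 5, 11, 19, 29, 41, 55 → 71.
Second value: 2, 5, 11, 19, 29, 41 → 55 (always the previous value of the first value).
Combining the parts gives [71 55].

[71 55]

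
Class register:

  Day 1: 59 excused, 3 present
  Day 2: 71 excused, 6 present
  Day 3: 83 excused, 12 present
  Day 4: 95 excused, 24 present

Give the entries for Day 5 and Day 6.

Excused: +12 each step; 59, 71, 83, 95 → 107 → 119.
Present: ×2 each step; 3, 6, 12, 24 → 48 → 96.
So the next two lines are 107 excused, 48 present and 119 excused, 96 present.

107 excused, 48 present; 119 excused, 96 present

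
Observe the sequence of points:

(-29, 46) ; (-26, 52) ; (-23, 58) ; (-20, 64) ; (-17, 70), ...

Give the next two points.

(-14, 76), (-11, 82)

For the first part, +3 each step: -29, -26, -23, -20, -17 → -14 → -11.
For the second part, +6 each step: 46, 52, 58, 64, 70 → 76 → 82.
Putting the parts together: (-14, 76) and then (-11, 82).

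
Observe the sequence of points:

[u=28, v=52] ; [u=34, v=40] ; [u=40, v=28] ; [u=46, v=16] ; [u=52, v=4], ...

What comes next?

U: +6 each step, so 28, 34, 40, 46, 52 → 58.
V: −12 each step; 52, 40, 28, 16, 4 → -8.
So the next point is [u=58, v=-8].

[u=58, v=-8]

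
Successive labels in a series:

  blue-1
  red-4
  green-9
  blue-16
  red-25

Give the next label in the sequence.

green-36

Colour: blue, red, green, blue, red → green (repeats blue → red → green).
Second component — perfect squares: 1², 2², 3², …: 1, 4, 9, 16, 25 → 36.
Putting it together: green-36.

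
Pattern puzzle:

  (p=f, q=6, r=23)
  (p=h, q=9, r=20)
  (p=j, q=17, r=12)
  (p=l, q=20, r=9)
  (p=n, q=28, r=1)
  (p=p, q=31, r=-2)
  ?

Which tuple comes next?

(p=r, q=39, r=-10)

P: letters move forward 2 places in the alphabet, so f, h, j, l, n, p → r.
Q: 6, 9, 17, 20, 28, 31 → 39 (alternating steps +3, +8, +3, +8, …).
R — together with the q always sums to 29: 23, 20, 12, 9, 1, -2 → -10.
Putting it together: (p=r, q=39, r=-10).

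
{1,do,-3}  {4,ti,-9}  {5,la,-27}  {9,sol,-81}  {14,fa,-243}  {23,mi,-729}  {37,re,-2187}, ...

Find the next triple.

{60,do,-6561}

For the first coordinate, each term is the sum of the two before it: 1, 4, 5, 9, 14, 23, 37 → 60.
Note: runs backward through the solfège scale do→ti; do, ti, la, sol, fa, mi, re → do.
For the third coordinate, ×3 each step: -3, -9, -27, -81, -243, -729, -2187 → -6561.
Putting it together: {60,do,-6561}.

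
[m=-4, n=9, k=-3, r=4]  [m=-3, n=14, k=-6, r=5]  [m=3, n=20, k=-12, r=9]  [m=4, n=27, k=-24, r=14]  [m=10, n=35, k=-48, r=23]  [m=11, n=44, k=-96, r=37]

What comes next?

[m=17, n=54, k=-192, r=60]

M: -4, -3, 3, 4, 10, 11 → 17 (alternating steps +1, +6, +1, +6, …).
N goes 9, 14, 20, 27, 35, 44 → 54 (differences are 5, 6, 7, … (increasing by 1 each time)).
K: -3, -6, -12, -24, -48, -96 → -192 (×2 each step).
R: each term is the sum of the two before it, so 4, 5, 9, 14, 23, 37 → 60.
Combining the parts gives [m=17, n=54, k=-192, r=60].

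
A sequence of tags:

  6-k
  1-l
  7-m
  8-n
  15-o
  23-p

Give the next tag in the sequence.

For the first component, each term is the sum of the two before it: 6, 1, 7, 8, 15, 23 → 38.
Letter: letters move forward 1 place in the alphabet; k, l, m, n, o, p → q.
So the next tag is 38-q.

38-q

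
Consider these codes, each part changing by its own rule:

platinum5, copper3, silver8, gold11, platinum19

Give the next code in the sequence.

copper30

Metal: platinum, copper, silver, gold, platinum → copper (repeats platinum → copper → silver → gold).
Second component — each term is the sum of the two before it: 5, 3, 8, 11, 19 → 30.
So the next code is copper30.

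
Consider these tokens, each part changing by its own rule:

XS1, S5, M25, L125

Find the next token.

Size goes XS, S, M, L → XL (runs through clothing sizes XS→XL).
Second component: ×5 each step, so 1, 5, 25, 125 → 625.
Putting it together: XL625.

XL625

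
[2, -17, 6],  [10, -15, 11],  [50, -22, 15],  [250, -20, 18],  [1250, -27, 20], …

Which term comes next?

For the first entry, ×5 each step: 2, 10, 50, 250, 1250 → 6250.
Second entry — alternating steps +2, −7, +2, −7, …: -17, -15, -22, -20, -27 → -25.
Third entry goes 6, 11, 15, 18, 20 → 21 (differences are 5, 4, 3, … (decreasing by 1 each time)).
Putting it together: [6250, -25, 21].

[6250, -25, 21]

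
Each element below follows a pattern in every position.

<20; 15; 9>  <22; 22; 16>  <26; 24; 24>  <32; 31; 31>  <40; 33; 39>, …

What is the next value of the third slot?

46

First slot goes 20, 22, 26, 32, 40 → 50 (differences are 2, 4, 6, … (increasing by 2 each time)).
Second slot: 15, 22, 24, 31, 33 → 40 (alternating steps +7, +2, +7, +2, …).
Third slot: 9, 16, 24, 31, 39 → 46 (alternating steps +7, +8, +7, +8, …).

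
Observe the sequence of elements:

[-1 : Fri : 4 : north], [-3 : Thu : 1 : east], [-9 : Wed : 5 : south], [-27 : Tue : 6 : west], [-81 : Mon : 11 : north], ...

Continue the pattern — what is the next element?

First value goes -1, -3, -9, -27, -81 → -243 (×3 each step).
For the day, runs backward through the weekdays Mon→Sun: Fri, Thu, Wed, Tue, Mon → Sun.
For the third value, each term is the sum of the two before it: 4, 1, 5, 6, 11 → 17.
For the direction, repeats north → east → south → west: north, east, south, west, north → east.
So the next element is [-243 : Sun : 17 : east].

[-243 : Sun : 17 : east]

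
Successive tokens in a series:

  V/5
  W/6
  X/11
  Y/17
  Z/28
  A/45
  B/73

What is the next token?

C/118

Letter goes V, W, X, Y, Z, A, B → C (letters move forward 1 place in the alphabet, wrapping Z→A).
Second component: each term is the sum of the two before it, so 5, 6, 11, 17, 28, 45, 73 → 118.
Putting it together: C/118.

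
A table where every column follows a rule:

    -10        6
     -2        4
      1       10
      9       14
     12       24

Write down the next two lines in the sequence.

First component: -10, -2, 1, 9, 12 → 20 → 23 (alternating steps +8, +3, +8, +3, …).
Second component: 6, 4, 10, 14, 24 → 38 → 62 (each term is the sum of the two before it).
Putting the parts together: 20  38 and then 23  62.

20  38; 23  62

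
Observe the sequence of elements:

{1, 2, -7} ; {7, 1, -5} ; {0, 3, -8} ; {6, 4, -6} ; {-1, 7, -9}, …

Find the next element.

First coordinate goes 1, 7, 0, 6, -1 → 5 (alternating steps +6, −7, +6, −7, …).
Second coordinate: each term is the sum of the two before it; 2, 1, 3, 4, 7 → 11.
Third coordinate: -7, -5, -8, -6, -9 → -7 (alternating steps +2, −3, +2, −3, …).
So the next element is {5, 11, -7}.

{5, 11, -7}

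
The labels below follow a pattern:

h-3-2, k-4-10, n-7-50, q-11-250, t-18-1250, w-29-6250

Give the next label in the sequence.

For the letter, letters move forward 3 places in the alphabet: h, k, n, q, t, w → z.
Second component: 3, 4, 7, 11, 18, 29 → 47 (each term is the sum of the two before it).
Third component — ×5 each step: 2, 10, 50, 250, 1250, 6250 → 31250.
So the next label is z-47-31250.

z-47-31250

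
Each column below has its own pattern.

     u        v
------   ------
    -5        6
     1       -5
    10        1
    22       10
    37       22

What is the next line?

Column u: -5, 1, 10, 22, 37 → 55 (differences are 6, 9, 12, … (increasing by 3 each time)).
Column v: 6, -5, 1, 10, 22 → 37 (always the previous value of the column u).
Putting it together: 55  37.

55  37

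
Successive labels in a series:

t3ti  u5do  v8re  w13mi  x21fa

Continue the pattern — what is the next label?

y34sol

Letter — letters move forward 1 place in the alphabet: t, u, v, w, x → y.
Second component: each term is the sum of the two before it, so 3, 5, 8, 13, 21 → 34.
Note: runs through the solfège scale do→ti; ti, do, re, mi, fa → sol.
Putting it together: y34sol.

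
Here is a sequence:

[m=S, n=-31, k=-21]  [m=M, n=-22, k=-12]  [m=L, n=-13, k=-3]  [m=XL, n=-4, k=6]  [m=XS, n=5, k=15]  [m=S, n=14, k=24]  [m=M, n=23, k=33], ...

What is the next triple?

M: repeats S → M → L → XL → XS, so S, M, L, XL, XS, S, M → L.
N goes -31, -22, -13, -4, 5, 14, 23 → 32 (+9 each step).
K goes -21, -12, -3, 6, 15, 24, 33 → 42 (+9 each step).
Combining the parts gives [m=L, n=32, k=42].

[m=L, n=32, k=42]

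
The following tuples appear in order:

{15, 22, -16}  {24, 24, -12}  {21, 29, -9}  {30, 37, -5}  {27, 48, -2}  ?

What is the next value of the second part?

Second part: differences are 2, 5, 8, … (increasing by 3 each time); 22, 24, 29, 37, 48 → 62.

62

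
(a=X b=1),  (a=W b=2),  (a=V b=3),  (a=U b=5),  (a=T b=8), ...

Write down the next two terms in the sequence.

A: letters move back 1 place in the alphabet; X, W, V, U, T → S → R.
B — each term is the sum of the two before it: 1, 2, 3, 5, 8 → 13 → 21.
So the next two terms are (a=S b=13) and (a=R b=21).

(a=S b=13), (a=R b=21)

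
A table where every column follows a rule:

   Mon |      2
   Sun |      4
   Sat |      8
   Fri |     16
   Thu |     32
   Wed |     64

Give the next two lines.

Tue  128; Mon  256

Day: Mon, Sun, Sat, Fri, Thu, Wed → Tue → Mon (runs backward through the weekdays Mon→Sun).
Second component — ×2 each step: 2, 4, 8, 16, 32, 64 → 128 → 256.
Putting the parts together: Tue  128 and then Mon  256.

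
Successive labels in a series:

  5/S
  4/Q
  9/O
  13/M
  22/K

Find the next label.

35/I

First component — each term is the sum of the two before it: 5, 4, 9, 13, 22 → 35.
For the letter, letters move back 2 places in the alphabet: S, Q, O, M, K → I.
So the next label is 35/I.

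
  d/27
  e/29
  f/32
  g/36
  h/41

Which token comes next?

Letter: letters move forward 1 place in the alphabet; d, e, f, g, h → i.
Second component goes 27, 29, 32, 36, 41 → 47 (differences are 2, 3, 4, … (increasing by 1 each time)).
Combining the parts gives i/47.

i/47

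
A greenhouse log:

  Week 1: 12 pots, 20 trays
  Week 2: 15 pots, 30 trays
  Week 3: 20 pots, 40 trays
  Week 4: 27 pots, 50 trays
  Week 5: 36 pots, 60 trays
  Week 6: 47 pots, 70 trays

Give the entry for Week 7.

For the pots, differences are 3, 5, 7, … (increasing by 2 each time): 12, 15, 20, 27, 36, 47 → 60.
Trays: +10 each step; 20, 30, 40, 50, 60, 70 → 80.
Combining the parts gives 60 pots, 80 trays.

60 pots, 80 trays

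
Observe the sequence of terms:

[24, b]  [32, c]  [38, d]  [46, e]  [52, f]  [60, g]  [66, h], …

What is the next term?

[74, i]

First value goes 24, 32, 38, 46, 52, 60, 66 → 74 (alternating steps +8, +6, +8, +6, …).
Letter: letters move forward 1 place in the alphabet; b, c, d, e, f, g, h → i.
So the next term is [74, i].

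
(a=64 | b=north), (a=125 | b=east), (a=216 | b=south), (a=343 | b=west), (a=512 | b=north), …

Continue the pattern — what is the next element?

A goes 64, 125, 216, 343, 512 → 729 (perfect cubes: 4³, 5³, 6³, …).
B: repeats north → east → south → west; north, east, south, west, north → east.
Combining the parts gives (a=729 | b=east).

(a=729 | b=east)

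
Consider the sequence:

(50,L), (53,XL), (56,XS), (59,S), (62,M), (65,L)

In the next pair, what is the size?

XL

Size goes L, XL, XS, S, M, L → XL (repeats L → XL → XS → S → M).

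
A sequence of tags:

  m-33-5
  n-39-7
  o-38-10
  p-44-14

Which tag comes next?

q-43-19

Letter: letters move forward 1 place in the alphabet; m, n, o, p → q.
Second component: alternating steps +6, −1, +6, −1, …; 33, 39, 38, 44 → 43.
Third component goes 5, 7, 10, 14 → 19 (differences are 2, 3, 4, … (increasing by 1 each time)).
So the next tag is q-43-19.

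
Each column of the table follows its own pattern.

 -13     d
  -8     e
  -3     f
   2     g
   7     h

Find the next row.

12  i

First component — +5 each step: -13, -8, -3, 2, 7 → 12.
For the letter, letters move forward 1 place in the alphabet: d, e, f, g, h → i.
So the next row is 12  i.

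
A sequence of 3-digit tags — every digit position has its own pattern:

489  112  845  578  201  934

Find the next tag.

667

First digit — −3 each step, mod 10: 4, 1, 8, 5, 2, 9 → 6.
Second digit: 8, 1, 4, 7, 0, 3 → 6 (+3 each step, mod 10).
Third digit: +3 each step, mod 10, so 9, 2, 5, 8, 1, 4 → 7.
Combining the parts gives 667.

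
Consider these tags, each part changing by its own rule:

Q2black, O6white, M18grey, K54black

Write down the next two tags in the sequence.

I162white, G486grey

Letter: Q, O, M, K → I → G (letters move back 2 places in the alphabet).
Second component goes 2, 6, 18, 54 → 162 → 486 (×3 each step).
Shade — repeats black → white → grey: black, white, grey, black → white → grey.
So the next two tags are I162white and G486grey.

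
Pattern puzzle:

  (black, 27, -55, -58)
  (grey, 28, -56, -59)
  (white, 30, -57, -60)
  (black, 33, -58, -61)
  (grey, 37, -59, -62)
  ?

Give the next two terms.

Shade: black, grey, white, black, grey → white → black (repeats black → grey → white).
Second part: 27, 28, 30, 33, 37 → 42 → 48 (differences are 1, 2, 3, … (increasing by 1 each time)).
Third part: −1 each step, so -55, -56, -57, -58, -59 → -60 → -61.
Fourth part goes -58, -59, -60, -61, -62 → -63 → -64 (always 3 less than the third part).
So the next two terms are (white, 42, -60, -63) and (black, 48, -61, -64).

(white, 42, -60, -63), (black, 48, -61, -64)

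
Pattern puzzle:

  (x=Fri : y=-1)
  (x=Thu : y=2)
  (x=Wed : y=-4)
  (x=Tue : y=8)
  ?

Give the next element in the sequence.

(x=Mon : y=-16)

X: runs backward through the weekdays Mon→Sun, so Fri, Thu, Wed, Tue → Mon.
Y: -1, 2, -4, 8 → -16 (×(-2) each step).
Combining the parts gives (x=Mon : y=-16).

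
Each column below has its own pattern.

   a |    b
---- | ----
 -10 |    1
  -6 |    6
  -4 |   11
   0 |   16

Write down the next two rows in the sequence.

2  21; 6  26

Column a: -10, -6, -4, 0 → 2 → 6 (alternating steps +4, +2, +4, +2, …).
Column b goes 1, 6, 11, 16 → 21 → 26 (+5 each step).
Putting the parts together: 2  21 and then 6  26.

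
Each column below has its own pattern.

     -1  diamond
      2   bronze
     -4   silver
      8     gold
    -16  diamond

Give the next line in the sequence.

32  bronze

For the first component, ×(-2) each step: -1, 2, -4, 8, -16 → 32.
Rank: repeats diamond → bronze → silver → gold; diamond, bronze, silver, gold, diamond → bronze.
Putting it together: 32  bronze.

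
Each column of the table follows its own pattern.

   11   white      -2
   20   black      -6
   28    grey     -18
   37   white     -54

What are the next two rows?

First component: alternating steps +9, +8, +9, +8, …, so 11, 20, 28, 37 → 45 → 54.
Shade: repeats white → black → grey; white, black, grey, white → black → grey.
Third component: -2, -6, -18, -54 → -162 → -486 (×3 each step).
Putting the parts together: 45  black  -162 and then 54  grey  -486.

45  black  -162; 54  grey  -486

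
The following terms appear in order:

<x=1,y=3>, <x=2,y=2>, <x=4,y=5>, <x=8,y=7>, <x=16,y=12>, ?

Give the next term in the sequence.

X — ×2 each step: 1, 2, 4, 8, 16 → 32.
Y goes 3, 2, 5, 7, 12 → 19 (each term is the sum of the two before it).
Combining the parts gives <x=32,y=19>.

<x=32,y=19>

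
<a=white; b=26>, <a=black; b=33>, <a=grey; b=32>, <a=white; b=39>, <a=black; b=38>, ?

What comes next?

A — repeats white → black → grey: white, black, grey, white, black → grey.
B — alternating steps +7, −1, +7, −1, …: 26, 33, 32, 39, 38 → 45.
Putting it together: <a=grey; b=45>.

<a=grey; b=45>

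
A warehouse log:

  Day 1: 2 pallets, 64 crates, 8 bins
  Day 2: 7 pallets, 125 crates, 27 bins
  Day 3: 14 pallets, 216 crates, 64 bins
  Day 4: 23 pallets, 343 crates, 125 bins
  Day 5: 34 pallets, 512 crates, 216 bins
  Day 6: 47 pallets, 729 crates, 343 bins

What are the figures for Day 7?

62 pallets, 1000 crates, 512 bins

Pallets: differences are 5, 7, 9, … (increasing by 2 each time); 2, 7, 14, 23, 34, 47 → 62.
Crates: perfect cubes: 4³, 5³, 6³, …; 64, 125, 216, 343, 512, 729 → 1000.
Bins: perfect cubes: 2³, 3³, 4³, …, so 8, 27, 64, 125, 216, 343 → 512.
Putting it together: 62 pallets, 1000 crates, 512 bins.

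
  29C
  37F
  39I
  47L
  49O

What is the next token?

First component goes 29, 37, 39, 47, 49 → 57 (alternating steps +8, +2, +8, +2, …).
Letter — letters move forward 3 places in the alphabet: C, F, I, L, O → R.
So the next token is 57R.

57R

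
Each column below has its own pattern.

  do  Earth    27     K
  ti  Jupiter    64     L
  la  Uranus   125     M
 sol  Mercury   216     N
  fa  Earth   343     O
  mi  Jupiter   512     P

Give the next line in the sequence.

Note: do, ti, la, sol, fa, mi → re (runs backward through the solfège scale do→ti).
Planet: repeats Earth → Jupiter → Uranus → Mercury; Earth, Jupiter, Uranus, Mercury, Earth, Jupiter → Uranus.
Third component: perfect cubes: 3³, 4³, 5³, …; 27, 64, 125, 216, 343, 512 → 729.
Letter: letters move forward 1 place in the alphabet; K, L, M, N, O, P → Q.
Putting it together: re  Uranus  729  Q.

re  Uranus  729  Q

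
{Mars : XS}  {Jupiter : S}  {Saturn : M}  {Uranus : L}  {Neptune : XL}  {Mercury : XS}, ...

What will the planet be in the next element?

Venus

Planet: Mars, Jupiter, Saturn, Uranus, Neptune, Mercury → Venus (runs through the planets Mercury→Neptune).
For the size, repeats XS → S → M → L → XL: XS, S, M, L, XL, XS → S.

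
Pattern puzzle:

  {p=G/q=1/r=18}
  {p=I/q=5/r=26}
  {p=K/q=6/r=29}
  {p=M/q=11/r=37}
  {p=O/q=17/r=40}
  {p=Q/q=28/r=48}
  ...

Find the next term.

P: G, I, K, M, O, Q → S (letters move forward 2 places in the alphabet).
For the q, each term is the sum of the two before it: 1, 5, 6, 11, 17, 28 → 45.
R — alternating steps +8, +3, +8, +3, …: 18, 26, 29, 37, 40, 48 → 51.
Putting it together: {p=S/q=45/r=51}.

{p=S/q=45/r=51}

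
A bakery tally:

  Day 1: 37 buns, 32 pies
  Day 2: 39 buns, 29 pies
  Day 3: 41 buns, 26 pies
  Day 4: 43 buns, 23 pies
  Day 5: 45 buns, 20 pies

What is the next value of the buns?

Buns goes 37, 39, 41, 43, 45 → 47 (+2 each step).

47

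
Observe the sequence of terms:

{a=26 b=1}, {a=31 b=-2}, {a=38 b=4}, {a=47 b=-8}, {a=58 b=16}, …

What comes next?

A: differences are 5, 7, 9, … (increasing by 2 each time), so 26, 31, 38, 47, 58 → 71.
B goes 1, -2, 4, -8, 16 → -32 (×(-2) each step).
Combining the parts gives {a=71 b=-32}.

{a=71 b=-32}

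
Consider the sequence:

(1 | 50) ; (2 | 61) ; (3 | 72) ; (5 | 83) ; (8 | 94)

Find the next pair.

First component — each term is the sum of the two before it: 1, 2, 3, 5, 8 → 13.
For the second component, +11 each step: 50, 61, 72, 83, 94 → 105.
Putting it together: (13 | 105).

(13 | 105)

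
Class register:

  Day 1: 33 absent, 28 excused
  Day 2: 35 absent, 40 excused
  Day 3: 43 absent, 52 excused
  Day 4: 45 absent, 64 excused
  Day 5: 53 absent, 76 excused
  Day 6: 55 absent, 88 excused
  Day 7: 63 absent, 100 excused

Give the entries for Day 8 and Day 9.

Absent: alternating steps +2, +8, +2, +8, …; 33, 35, 43, 45, 53, 55, 63 → 65 → 73.
For the excused, +12 each step: 28, 40, 52, 64, 76, 88, 100 → 112 → 124.
So the next two records are 65 absent, 112 excused and 73 absent, 124 excused.

65 absent, 112 excused; 73 absent, 124 excused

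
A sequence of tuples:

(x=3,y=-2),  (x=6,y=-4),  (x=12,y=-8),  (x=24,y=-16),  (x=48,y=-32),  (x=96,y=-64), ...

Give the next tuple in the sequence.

X — ×2 each step: 3, 6, 12, 24, 48, 96 → 192.
For the y, ×2 each step: -2, -4, -8, -16, -32, -64 → -128.
Putting it together: (x=192,y=-128).

(x=192,y=-128)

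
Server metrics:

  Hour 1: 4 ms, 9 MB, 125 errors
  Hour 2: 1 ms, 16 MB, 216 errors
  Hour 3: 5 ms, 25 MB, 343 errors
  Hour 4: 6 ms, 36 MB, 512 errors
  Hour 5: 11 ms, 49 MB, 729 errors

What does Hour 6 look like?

Ms: 4, 1, 5, 6, 11 → 17 (each term is the sum of the two before it).
MB — perfect squares: 3², 4², 5², …: 9, 16, 25, 36, 49 → 64.
Errors: perfect cubes: 5³, 6³, 7³, …; 125, 216, 343, 512, 729 → 1000.
Combining the parts gives 17 ms, 64 MB, 1000 errors.

17 ms, 64 MB, 1000 errors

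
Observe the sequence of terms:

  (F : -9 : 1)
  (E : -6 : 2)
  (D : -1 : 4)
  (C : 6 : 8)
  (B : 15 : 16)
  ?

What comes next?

(A : 26 : 32)

Letter: letters move back 1 place in the alphabet, so F, E, D, C, B → A.
Second slot: differences are 3, 5, 7, … (increasing by 2 each time), so -9, -6, -1, 6, 15 → 26.
Third slot: ×2 each step; 1, 2, 4, 8, 16 → 32.
Combining the parts gives (A : 26 : 32).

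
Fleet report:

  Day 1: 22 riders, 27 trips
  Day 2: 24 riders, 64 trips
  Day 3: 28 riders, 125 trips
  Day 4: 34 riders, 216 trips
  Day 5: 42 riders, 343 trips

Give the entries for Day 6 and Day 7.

For the riders, differences are 2, 4, 6, … (increasing by 2 each time): 22, 24, 28, 34, 42 → 52 → 64.
Trips: 27, 64, 125, 216, 343 → 512 → 729 (perfect cubes: 3³, 4³, 5³, …).
So the next two rows are 52 riders, 512 trips and 64 riders, 729 trips.

52 riders, 512 trips; 64 riders, 729 trips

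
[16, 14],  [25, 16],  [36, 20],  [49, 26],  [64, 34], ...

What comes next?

First coordinate: perfect squares: 4², 5², 6², …; 16, 25, 36, 49, 64 → 81.
For the second coordinate, differences are 2, 4, 6, … (increasing by 2 each time): 14, 16, 20, 26, 34 → 44.
Putting it together: [81, 44].

[81, 44]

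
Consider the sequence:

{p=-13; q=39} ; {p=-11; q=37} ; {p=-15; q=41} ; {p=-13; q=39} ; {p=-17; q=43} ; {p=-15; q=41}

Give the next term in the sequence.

{p=-19; q=45}

For the p, alternating steps +2, −4, +2, −4, …: -13, -11, -15, -13, -17, -15 → -19.
Q goes 39, 37, 41, 39, 43, 41 → 45 (together with the p always sums to 26).
Putting it together: {p=-19; q=45}.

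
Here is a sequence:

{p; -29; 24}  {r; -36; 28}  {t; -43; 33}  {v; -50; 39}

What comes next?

Letter: letters move forward 2 places in the alphabet, so p, r, t, v → x.
Second component: -29, -36, -43, -50 → -57 (−7 each step).
Third component: differences are 4, 5, 6, … (increasing by 1 each time), so 24, 28, 33, 39 → 46.
Combining the parts gives {x; -57; 46}.

{x; -57; 46}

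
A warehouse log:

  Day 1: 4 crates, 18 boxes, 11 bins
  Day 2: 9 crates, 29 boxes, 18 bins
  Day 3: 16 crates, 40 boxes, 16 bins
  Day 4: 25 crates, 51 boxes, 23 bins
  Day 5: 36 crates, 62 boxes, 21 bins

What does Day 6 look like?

Crates: perfect squares: 2², 3², 4², …, so 4, 9, 16, 25, 36 → 49.
Boxes: +11 each step, so 18, 29, 40, 51, 62 → 73.
For the bins, alternating steps +7, −2, +7, −2, …: 11, 18, 16, 23, 21 → 28.
So the next row is 49 crates, 73 boxes, 28 bins.

49 crates, 73 boxes, 28 bins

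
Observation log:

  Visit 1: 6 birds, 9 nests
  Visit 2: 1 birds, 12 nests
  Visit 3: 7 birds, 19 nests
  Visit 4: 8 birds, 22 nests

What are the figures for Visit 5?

15 birds, 29 nests

Birds: each term is the sum of the two before it; 6, 1, 7, 8 → 15.
Nests goes 9, 12, 19, 22 → 29 (alternating steps +3, +7, +3, +7, …).
Putting it together: 15 birds, 29 nests.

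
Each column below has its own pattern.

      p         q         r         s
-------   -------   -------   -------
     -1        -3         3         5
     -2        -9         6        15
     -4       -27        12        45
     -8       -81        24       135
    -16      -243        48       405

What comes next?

-32  -729  96  1215

Column p: ×2 each step; -1, -2, -4, -8, -16 → -32.
Column q: -3, -9, -27, -81, -243 → -729 (×3 each step).
Column r: ×2 each step, so 3, 6, 12, 24, 48 → 96.
Column s goes 5, 15, 45, 135, 405 → 1215 (×3 each step).
Combining the parts gives -32  -729  96  1215.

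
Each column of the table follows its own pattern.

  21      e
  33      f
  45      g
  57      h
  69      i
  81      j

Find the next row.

93  k

First component: +12 each step, so 21, 33, 45, 57, 69, 81 → 93.
For the letter, letters move forward 1 place in the alphabet: e, f, g, h, i, j → k.
Putting it together: 93  k.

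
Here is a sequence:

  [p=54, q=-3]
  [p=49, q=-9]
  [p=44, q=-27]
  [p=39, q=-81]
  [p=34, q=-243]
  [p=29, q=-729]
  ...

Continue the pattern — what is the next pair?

[p=24, q=-2187]

P: 54, 49, 44, 39, 34, 29 → 24 (−5 each step).
For the q, ×3 each step: -3, -9, -27, -81, -243, -729 → -2187.
Putting it together: [p=24, q=-2187].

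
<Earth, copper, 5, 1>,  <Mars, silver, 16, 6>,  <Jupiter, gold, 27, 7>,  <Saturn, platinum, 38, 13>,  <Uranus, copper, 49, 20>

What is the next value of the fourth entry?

33

For the fourth entry, each term is the sum of the two before it: 1, 6, 7, 13, 20 → 33.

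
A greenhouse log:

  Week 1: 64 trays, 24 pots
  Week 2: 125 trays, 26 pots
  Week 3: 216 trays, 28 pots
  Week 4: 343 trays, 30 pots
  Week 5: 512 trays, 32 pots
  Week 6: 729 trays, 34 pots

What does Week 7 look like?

1000 trays, 36 pots

Trays: perfect cubes: 4³, 5³, 6³, …, so 64, 125, 216, 343, 512, 729 → 1000.
Pots goes 24, 26, 28, 30, 32, 34 → 36 (+2 each step).
Combining the parts gives 1000 trays, 36 pots.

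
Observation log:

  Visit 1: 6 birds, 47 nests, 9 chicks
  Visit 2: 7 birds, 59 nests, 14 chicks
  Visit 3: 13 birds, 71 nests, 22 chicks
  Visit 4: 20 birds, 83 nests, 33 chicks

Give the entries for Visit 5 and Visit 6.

Birds: each term is the sum of the two before it; 6, 7, 13, 20 → 33 → 53.
Nests — +12 each step: 47, 59, 71, 83 → 95 → 107.
Chicks: differences are 5, 8, 11, … (increasing by 3 each time); 9, 14, 22, 33 → 47 → 64.
So the next two records are 33 birds, 95 nests, 47 chicks and 53 birds, 107 nests, 64 chicks.

33 birds, 95 nests, 47 chicks; 53 birds, 107 nests, 64 chicks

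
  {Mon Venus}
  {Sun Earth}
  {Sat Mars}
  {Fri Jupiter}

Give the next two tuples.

{Thu Saturn}, {Wed Uranus}

Day: runs backward through the weekdays Mon→Sun, so Mon, Sun, Sat, Fri → Thu → Wed.
For the planet, runs through the planets Mercury→Neptune: Venus, Earth, Mars, Jupiter → Saturn → Uranus.
Putting the parts together: {Thu Saturn} and then {Wed Uranus}.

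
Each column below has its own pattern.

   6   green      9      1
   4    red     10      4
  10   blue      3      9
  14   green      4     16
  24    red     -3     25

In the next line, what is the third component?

Third component goes 9, 10, 3, 4, -3 → -2 (alternating steps +1, −7, +1, −7, …).

-2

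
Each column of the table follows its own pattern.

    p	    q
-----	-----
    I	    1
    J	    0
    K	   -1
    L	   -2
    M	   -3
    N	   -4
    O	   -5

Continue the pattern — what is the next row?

Column p: letters move forward 1 place in the alphabet; I, J, K, L, M, N, O → P.
Column q: 1, 0, -1, -2, -3, -4, -5 → -6 (−1 each step).
So the next row is P  -6.

P  -6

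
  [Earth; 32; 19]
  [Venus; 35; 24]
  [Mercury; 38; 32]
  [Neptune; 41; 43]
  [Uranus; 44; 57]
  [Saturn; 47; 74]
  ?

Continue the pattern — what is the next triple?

[Jupiter; 50; 94]

Planet goes Earth, Venus, Mercury, Neptune, Uranus, Saturn → Jupiter (runs backward through the planets Mercury→Neptune).
For the second component, +3 each step: 32, 35, 38, 41, 44, 47 → 50.
Third component goes 19, 24, 32, 43, 57, 74 → 94 (differences are 5, 8, 11, … (increasing by 3 each time)).
Putting it together: [Jupiter; 50; 94].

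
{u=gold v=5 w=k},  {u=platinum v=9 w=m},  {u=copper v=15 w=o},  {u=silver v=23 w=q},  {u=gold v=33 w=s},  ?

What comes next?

U — repeats gold → platinum → copper → silver: gold, platinum, copper, silver, gold → platinum.
For the v, differences are 4, 6, 8, … (increasing by 2 each time): 5, 9, 15, 23, 33 → 45.
W: k, m, o, q, s → u (letters move forward 2 places in the alphabet).
Combining the parts gives {u=platinum v=45 w=u}.

{u=platinum v=45 w=u}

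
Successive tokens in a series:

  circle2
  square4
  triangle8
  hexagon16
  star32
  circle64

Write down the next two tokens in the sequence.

square128 then triangle256

For the shape, repeats circle → square → triangle → hexagon → star: circle, square, triangle, hexagon, star, circle → square → triangle.
Second component goes 2, 4, 8, 16, 32, 64 → 128 → 256 (×2 each step).
So the next two tokens are square128 and triangle256.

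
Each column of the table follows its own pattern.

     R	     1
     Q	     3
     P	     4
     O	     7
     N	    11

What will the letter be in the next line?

Letter: letters move back 1 place in the alphabet, so R, Q, P, O, N → M.

M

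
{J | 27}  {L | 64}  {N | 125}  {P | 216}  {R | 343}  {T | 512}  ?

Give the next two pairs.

For the letter, letters move forward 2 places in the alphabet: J, L, N, P, R, T → V → X.
Second slot: 27, 64, 125, 216, 343, 512 → 729 → 1000 (perfect cubes: 3³, 4³, 5³, …).
Putting the parts together: {V | 729} and then {X | 1000}.

{V | 729}, {X | 1000}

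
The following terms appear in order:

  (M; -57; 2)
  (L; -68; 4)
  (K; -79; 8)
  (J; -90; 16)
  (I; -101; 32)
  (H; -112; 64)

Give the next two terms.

(G; -123; 128), (F; -134; 256)

Letter: letters move back 1 place in the alphabet; M, L, K, J, I, H → G → F.
Second part: −11 each step; -57, -68, -79, -90, -101, -112 → -123 → -134.
Third part goes 2, 4, 8, 16, 32, 64 → 128 → 256 (×2 each step).
So the next two terms are (G; -123; 128) and (F; -134; 256).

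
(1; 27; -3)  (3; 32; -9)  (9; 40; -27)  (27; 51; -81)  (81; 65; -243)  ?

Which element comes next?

First component — ×3 each step: 1, 3, 9, 27, 81 → 243.
Second component: differences are 5, 8, 11, … (increasing by 3 each time); 27, 32, 40, 51, 65 → 82.
Third component goes -3, -9, -27, -81, -243 → -729 (×3 each step).
Combining the parts gives (243; 82; -729).

(243; 82; -729)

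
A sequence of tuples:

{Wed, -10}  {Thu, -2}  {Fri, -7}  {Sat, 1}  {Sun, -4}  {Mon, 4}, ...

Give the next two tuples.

{Tue, -1}, {Wed, 7}

Day goes Wed, Thu, Fri, Sat, Sun, Mon → Tue → Wed (runs through the weekdays Mon→Sun).
Second entry goes -10, -2, -7, 1, -4, 4 → -1 → 7 (alternating steps +8, −5, +8, −5, …).
So the next two tuples are {Tue, -1} and {Wed, 7}.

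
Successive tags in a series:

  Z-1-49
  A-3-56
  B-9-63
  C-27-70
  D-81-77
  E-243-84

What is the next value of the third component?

91

Third component — +7 each step: 49, 56, 63, 70, 77, 84 → 91.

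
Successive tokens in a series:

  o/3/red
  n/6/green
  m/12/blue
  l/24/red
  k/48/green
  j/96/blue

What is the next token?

i/192/red

Letter: letters move back 1 place in the alphabet, so o, n, m, l, k, j → i.
Second component: ×2 each step, so 3, 6, 12, 24, 48, 96 → 192.
Colour — repeats red → green → blue: red, green, blue, red, green, blue → red.
So the next token is i/192/red.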